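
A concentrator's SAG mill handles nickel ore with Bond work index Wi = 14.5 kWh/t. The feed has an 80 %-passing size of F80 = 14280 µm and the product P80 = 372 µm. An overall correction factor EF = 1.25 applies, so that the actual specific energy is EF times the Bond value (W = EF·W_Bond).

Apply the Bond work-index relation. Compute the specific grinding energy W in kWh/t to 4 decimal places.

W = 7.8806 kWh/t

W = 10·Wi·[P80^(−½) − F80^(−½)]
1/√372 = 0.051848;  1/√14280 = 0.008368
W = 10·14.5·(0.051848 − 0.008368) = 6.3045 kWh/t
W_actual = 1.25 × 6.3045 = 7.8806 kWh/t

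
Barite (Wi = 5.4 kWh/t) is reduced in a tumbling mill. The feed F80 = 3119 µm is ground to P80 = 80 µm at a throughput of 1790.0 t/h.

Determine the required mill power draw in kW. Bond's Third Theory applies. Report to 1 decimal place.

P = 9076.1 kW

Bond:  W = 10 Wi (1/√P − 1/√F)
W = 10·5.4·(1/√80 − 1/√3119) = 10·5.4·(0.093898) = 5.0705 kWh/t
Power = W × throughput = 5.0705 kWh/t × 1790.0 t/h = 9076.1 kW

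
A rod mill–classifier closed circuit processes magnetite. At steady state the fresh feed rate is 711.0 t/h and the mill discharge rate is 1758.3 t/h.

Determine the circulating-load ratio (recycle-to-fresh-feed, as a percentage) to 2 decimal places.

CL = 147.30 %

Mill node: discharge = fresh + recycle.
R = M − F = 1758.3 − 711.0 = 1047.3 t/h
CL = 100·R/F = 100·1047.3/711.0 = 147.30 %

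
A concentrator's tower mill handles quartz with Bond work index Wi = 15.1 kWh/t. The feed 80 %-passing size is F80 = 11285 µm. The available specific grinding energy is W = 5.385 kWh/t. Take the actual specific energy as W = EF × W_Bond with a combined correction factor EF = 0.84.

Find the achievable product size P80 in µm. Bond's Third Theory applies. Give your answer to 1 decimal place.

P80 = 371.7 µm

W = 10·Wi·[P80^(−½) − F80^(−½)]
W_Bond = W / EF = 5.385 / 0.84 = 6.4107 kWh/t
1/√P80 = 1/√F80 + W_Bond/(10·Wi)
  = 6.4107/(10·15.1) + 1/√11285 = 0.042455 + 0.009413 = 0.051869
P80 = (1/0.051869)² = 19.2795² = 371.70 µm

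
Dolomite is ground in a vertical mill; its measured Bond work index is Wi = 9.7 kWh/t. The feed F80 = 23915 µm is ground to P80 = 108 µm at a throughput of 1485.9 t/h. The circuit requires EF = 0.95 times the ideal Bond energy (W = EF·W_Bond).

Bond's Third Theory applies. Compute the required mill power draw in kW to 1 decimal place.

P = 12290.3 kW

Bond:  W = 10 Wi (1/√P − 1/√F)
W = 10·9.7·(1/√108 − 1/√23915) = 10·9.7·(0.089759) = 8.7066 kWh/t
Apply correction: 8.7066 × 0.95 = 8.2713 kWh/t
P = W·T = 8.2713·1485.9 = 12290.3 kW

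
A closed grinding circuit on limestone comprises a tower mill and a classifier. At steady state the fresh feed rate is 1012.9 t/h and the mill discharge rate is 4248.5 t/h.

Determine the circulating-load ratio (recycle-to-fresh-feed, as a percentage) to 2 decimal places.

Mill node: discharge = fresh + recycle.
R = M − F = 4248.5 − 1012.9 = 3235.6 t/h
CL = 100·R/F = 100·3235.6/1012.9 = 319.44 %

CL = 319.44 %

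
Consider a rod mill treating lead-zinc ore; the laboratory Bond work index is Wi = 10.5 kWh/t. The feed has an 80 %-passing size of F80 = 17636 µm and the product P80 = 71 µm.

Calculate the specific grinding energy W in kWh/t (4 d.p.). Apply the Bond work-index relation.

Bond: W = 10·Wi·(1/√P80 − 1/√F80)
1/√71 = 0.118678;  1/√17636 = 0.007530
W = 10·10.5·(0.118678 − 0.007530) = 11.6705 kWh/t

W = 11.6705 kWh/t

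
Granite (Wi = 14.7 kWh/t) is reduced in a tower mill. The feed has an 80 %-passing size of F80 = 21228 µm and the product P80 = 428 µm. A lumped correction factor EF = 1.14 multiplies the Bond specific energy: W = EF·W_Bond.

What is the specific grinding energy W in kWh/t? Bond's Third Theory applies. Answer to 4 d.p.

W = 10 Wi (P80^-0.5 − F80^-0.5)
1/√428 = 0.048337;  1/√21228 = 0.006863
W = 10·14.7·(0.048337 − 0.006863) = 6.0966 kWh/t
With EF = 1.14: W = 6.0966·1.14 = 6.9501 kWh/t

W = 6.9501 kWh/t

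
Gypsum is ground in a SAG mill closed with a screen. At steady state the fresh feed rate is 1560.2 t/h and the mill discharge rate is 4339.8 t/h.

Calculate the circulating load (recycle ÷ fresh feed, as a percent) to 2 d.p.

M = F + R at steady state, so:
R = M − F = 4339.8 − 1560.2 = 2779.6 t/h
CL = 100·R/F = 100·2779.6/1560.2 = 178.16 %

CL = 178.16 %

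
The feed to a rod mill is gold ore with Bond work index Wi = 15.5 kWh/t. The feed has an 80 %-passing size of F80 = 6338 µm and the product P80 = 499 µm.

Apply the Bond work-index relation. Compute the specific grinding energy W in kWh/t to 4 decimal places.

W = 4.9918 kWh/t

W = 10·Wi·(P80^(-½) − F80^(-½))
1/√499 = 0.044766;  1/√6338 = 0.012561
W = 10·15.5·(0.044766 − 0.012561) = 4.9918 kWh/t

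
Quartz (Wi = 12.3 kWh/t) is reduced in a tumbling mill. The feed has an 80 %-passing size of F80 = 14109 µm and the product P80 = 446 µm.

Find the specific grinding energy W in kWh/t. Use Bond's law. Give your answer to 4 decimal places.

W = 10·Wi·(P80^(-½) − F80^(-½))
1/√446 = 0.047351;  1/√14109 = 0.008419
W = 10·12.3·(0.047351 − 0.008419) = 4.7887 kWh/t

W = 4.7887 kWh/t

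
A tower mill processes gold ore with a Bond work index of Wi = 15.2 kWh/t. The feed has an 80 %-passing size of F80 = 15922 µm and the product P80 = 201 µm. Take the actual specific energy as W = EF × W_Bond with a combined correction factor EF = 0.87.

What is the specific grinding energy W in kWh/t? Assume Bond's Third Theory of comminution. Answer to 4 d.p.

W = 8.2795 kWh/t

W = 10 Wi (1/√P80 − 1/√F80)  [Bond]
1/√201 = 0.070535;  1/√15922 = 0.007925
W = 10·15.2·(0.070535 − 0.007925) = 9.5166 kWh/t
Apply correction: 9.5166 × 0.87 = 8.2795 kWh/t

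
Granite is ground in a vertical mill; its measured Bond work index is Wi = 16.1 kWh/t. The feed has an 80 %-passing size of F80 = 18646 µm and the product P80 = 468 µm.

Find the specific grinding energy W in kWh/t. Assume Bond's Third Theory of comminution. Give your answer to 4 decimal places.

W = 10 Wi (P80^-0.5 − F80^-0.5)
1/√468 = 0.046225;  1/√18646 = 0.007323
W = 10·16.1·(0.046225 − 0.007323) = 6.2632 kWh/t

W = 6.2632 kWh/t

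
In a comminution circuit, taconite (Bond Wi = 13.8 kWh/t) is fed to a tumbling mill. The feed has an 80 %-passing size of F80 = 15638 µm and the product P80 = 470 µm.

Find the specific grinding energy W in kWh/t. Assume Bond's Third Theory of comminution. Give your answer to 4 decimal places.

W = 5.2619 kWh/t

W = 10 Wi (1/√P80 − 1/√F80)  [Bond]
1/√470 = 0.046127;  1/√15638 = 0.007997
W = 10·13.8·(0.046127 − 0.007997) = 5.2619 kWh/t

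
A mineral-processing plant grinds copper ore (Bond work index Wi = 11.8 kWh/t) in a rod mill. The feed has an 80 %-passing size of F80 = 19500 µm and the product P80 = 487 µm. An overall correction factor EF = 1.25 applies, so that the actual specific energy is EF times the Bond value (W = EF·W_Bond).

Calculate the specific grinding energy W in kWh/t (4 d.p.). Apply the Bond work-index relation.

W = 10·Wi·(P80^(-½) − F80^(-½))
1/√487 = 0.045314;  1/√19500 = 0.007161
W = 10·11.8·(0.045314 − 0.007161) = 4.5021 kWh/t
Corrected W = EF·W_Bond = 1.25·4.5021 = 5.6276 kWh/t

W = 5.6276 kWh/t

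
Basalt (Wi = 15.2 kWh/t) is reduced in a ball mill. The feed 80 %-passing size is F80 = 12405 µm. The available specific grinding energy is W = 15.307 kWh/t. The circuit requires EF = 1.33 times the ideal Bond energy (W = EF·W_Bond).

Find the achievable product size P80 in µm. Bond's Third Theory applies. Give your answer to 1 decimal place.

W = 10 Wi (P80^-0.5 − F80^-0.5)
W_Bond = W / EF = 15.307 / 1.33 = 11.5090 kWh/t
⇒ 1/√P80 = W_Bond/(10·Wi) + 1/√F80
  = 11.5090/(10·15.2) + 1/√12405 = 0.075717 + 0.008978 = 0.084696
P80 = (1/0.084696)² = 11.8070² = 139.40 µm

P80 = 139.4 µm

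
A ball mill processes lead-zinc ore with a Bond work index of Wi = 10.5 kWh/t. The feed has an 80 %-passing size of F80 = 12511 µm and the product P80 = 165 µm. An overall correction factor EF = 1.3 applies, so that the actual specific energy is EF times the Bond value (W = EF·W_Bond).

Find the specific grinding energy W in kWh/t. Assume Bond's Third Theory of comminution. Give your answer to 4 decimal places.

W = 10·Wi·[P80^(−½) − F80^(−½)]
1/√165 = 0.077850;  1/√12511 = 0.008940
W = 10·10.5·(0.077850 − 0.008940) = 7.2355 kWh/t
W_actual = 1.3 × 7.2355 = 9.4062 kWh/t

W = 9.4062 kWh/t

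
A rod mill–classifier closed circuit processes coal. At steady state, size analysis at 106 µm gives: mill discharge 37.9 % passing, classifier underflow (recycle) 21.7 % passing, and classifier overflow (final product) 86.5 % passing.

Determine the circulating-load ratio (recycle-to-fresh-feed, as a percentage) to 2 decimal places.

Mass balance on the −106 µm fraction:
r = (o − d)/(d − u)
r = (86.5 − 37.9)/(37.9 − 21.7) = 48.6/16.2 = 3.0000
CL = 100·r = 300.00 %

CL = 300.00 %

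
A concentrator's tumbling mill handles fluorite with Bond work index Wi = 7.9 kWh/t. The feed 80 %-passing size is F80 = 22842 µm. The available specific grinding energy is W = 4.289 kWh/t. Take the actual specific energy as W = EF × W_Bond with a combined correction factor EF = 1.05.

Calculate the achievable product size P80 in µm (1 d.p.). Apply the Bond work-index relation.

W = 10 Wi (1/√P80 − 1/√F80)  [Bond]
W_Bond = W / EF = 4.289 / 1.05 = 4.0848 kWh/t
P80^-0.5 = F80^-0.5 + W_Bond/(10 Wi)
  = 4.0848/(10·7.9) + 1/√22842 = 0.051706 + 0.006617 = 0.058322
P80 = (1/0.058322)² = 17.1461² = 293.99 µm

P80 = 294.0 µm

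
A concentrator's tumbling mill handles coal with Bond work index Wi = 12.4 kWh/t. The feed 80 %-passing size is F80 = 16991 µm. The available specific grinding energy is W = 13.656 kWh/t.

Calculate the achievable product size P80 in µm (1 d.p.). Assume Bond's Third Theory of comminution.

W = 10 Wi / √P80 − 10 Wi / √F80
P80^-0.5 = F80^-0.5 + W/(10 Wi)
  = 13.6560/(10·12.4) + 1/√16991 = 0.110129 + 0.007672 = 0.117801
P80 = (1/0.117801)² = 8.4889² = 72.06 µm

P80 = 72.1 µm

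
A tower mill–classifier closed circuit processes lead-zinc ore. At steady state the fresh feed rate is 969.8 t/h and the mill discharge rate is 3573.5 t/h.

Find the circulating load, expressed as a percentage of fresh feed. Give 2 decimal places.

CL = 268.48 %

Discharge = new feed + return, hence
R = M − F = 3573.5 − 969.8 = 2603.7 t/h
CL = 100·R/F = 100·2603.7/969.8 = 268.48 %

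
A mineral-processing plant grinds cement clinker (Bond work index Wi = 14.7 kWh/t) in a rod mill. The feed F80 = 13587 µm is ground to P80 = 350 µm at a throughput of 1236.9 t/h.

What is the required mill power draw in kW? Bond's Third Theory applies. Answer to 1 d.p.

P = 8159.0 kW

W = 10·Wi·[P80^(−½) − F80^(−½)]
W = 10·14.7·(1/√350 − 1/√13587) = 10·14.7·(0.044873) = 6.5964 kWh/t
Mill draw = 6.5964 × 1236.9 = 8159.0 kW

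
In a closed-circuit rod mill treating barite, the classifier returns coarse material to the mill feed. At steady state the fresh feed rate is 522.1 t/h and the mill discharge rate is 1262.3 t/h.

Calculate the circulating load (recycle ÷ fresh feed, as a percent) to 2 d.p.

Mill node: discharge = fresh + recycle.
R = M − F = 1262.3 − 522.1 = 740.2 t/h
CL = 100·R/F = 100·740.2/522.1 = 141.77 %

CL = 141.77 %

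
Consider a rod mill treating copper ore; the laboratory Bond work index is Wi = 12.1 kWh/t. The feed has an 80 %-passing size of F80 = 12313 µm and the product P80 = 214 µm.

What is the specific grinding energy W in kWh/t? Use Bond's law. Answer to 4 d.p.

W = 10·Wi·(P80^(-½) − F80^(-½))
1/√214 = 0.068359;  1/√12313 = 0.009012
W = 10·12.1·(0.068359 − 0.009012) = 7.1809 kWh/t

W = 7.1809 kWh/t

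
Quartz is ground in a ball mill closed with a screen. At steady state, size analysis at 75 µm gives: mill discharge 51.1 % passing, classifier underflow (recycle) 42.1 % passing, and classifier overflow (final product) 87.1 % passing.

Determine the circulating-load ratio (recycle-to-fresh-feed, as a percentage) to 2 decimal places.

Let r = R/F. Size balance at 75 µm:
Fd + Rd = Ru + Fo ⇒ R/F = (o−d)/(d−u)
r = (87.1 − 51.1)/(51.1 − 42.1) = 36.0/9.0 = 4.0000
CL = 100·r = 400.00 %

CL = 400.00 %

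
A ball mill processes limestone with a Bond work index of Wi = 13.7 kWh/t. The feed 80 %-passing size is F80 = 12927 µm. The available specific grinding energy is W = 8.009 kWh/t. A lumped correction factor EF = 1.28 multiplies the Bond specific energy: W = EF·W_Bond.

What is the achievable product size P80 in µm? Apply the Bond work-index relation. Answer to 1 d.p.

Bond:  W = 10 Wi (1/√P − 1/√F)
W_Bond = W / EF = 8.009 / 1.28 = 6.2570 kWh/t
⇒ 1/√P80 = W_Bond/(10 Wi) + 1/√F80
  = 6.2570/(10·13.7) + 1/√12927 = 0.045672 + 0.008795 = 0.054467
P80 = (1/0.054467)² = 18.3597² = 337.08 µm

P80 = 337.1 µm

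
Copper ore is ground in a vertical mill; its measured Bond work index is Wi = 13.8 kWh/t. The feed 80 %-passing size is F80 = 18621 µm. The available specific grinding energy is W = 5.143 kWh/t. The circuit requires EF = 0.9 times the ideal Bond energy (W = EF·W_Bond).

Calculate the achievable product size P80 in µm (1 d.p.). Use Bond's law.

W = 10 Wi (P80^-0.5 − F80^-0.5)
W_Bond = W / EF = 5.143 / 0.9 = 5.7144 kWh/t
⇒ 1/√P80 = W_Bond/(10·Wi) + 1/√F80
  = 5.7144/(10·13.8) + 1/√18621 = 0.041409 + 0.007328 = 0.048737
P80 = (1/0.048737)² = 20.5182² = 421.00 µm

P80 = 421.0 µm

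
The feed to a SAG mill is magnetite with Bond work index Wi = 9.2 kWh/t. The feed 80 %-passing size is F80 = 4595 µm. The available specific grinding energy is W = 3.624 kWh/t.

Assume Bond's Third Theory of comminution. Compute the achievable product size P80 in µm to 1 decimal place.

W = 10·Wi·(P80^(-½) − F80^(-½))
P80^(−½) = W/(10 Wi) + F80^(−½)
  = 3.6240/(10·9.2) + 1/√4595 = 0.039391 + 0.014752 = 0.054144
P80 = (1/0.054144)² = 18.4694² = 341.12 µm

P80 = 341.1 µm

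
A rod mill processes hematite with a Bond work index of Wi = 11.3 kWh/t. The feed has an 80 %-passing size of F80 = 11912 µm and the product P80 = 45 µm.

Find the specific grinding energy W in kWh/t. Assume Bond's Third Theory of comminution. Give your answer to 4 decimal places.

W = 10·Wi·[P80^(−½) − F80^(−½)]
1/√45 = 0.149071;  1/√11912 = 0.009162
W = 10·11.3·(0.149071 − 0.009162) = 15.8097 kWh/t

W = 15.8097 kWh/t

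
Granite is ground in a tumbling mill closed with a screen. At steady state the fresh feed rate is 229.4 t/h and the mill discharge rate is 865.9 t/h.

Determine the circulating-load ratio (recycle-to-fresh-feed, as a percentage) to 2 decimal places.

M = F + R at steady state, so:
R = M − F = 865.9 − 229.4 = 636.5 t/h
CL = 100·R/F = 100·636.5/229.4 = 277.46 %

CL = 277.46 %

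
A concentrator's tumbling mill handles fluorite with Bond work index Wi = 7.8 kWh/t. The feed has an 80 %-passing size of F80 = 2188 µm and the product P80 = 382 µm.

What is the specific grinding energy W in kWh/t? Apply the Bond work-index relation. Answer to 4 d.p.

W_Bond = 10·Wi·(1/√P₈₀ − 1/√F₈₀)
1/√382 = 0.051164;  1/√2188 = 0.021378
W = 10·7.8·(0.051164 − 0.021378) = 2.3233 kWh/t

W = 2.3233 kWh/t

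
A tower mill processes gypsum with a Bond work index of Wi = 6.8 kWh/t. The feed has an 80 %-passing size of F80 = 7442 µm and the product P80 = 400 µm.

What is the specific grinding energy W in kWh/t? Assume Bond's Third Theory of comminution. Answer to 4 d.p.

W = 2.6117 kWh/t

W = 10 Wi (1/√P80 − 1/√F80)  [Bond]
1/√400 = 0.050000;  1/√7442 = 0.011592
W = 10·6.8·(0.050000 − 0.011592) = 2.6117 kWh/t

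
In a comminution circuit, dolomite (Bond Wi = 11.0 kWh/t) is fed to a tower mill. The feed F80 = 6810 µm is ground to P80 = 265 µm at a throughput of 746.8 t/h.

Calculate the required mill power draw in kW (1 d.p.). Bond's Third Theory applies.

W = 10·Wi·(P80^(-½) − F80^(-½))
W = 10·11.0·(1/√265 − 1/√6810) = 10·11.0·(0.049312) = 5.4243 kWh/t
Power = W × throughput = 5.4243 kWh/t × 746.8 t/h = 4050.9 kW

P = 4050.9 kW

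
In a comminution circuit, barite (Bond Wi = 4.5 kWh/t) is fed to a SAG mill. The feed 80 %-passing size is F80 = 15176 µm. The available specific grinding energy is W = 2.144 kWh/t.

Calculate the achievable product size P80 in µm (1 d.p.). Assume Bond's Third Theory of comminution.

P80 = 321.6 µm

W = 10 Wi (P80^-0.5 − F80^-0.5)
1/√P80 = 1/√F80 + W/(10·Wi)
  = 2.1440/(10·4.5) + 1/√15176 = 0.047644 + 0.008117 = 0.055762
P80 = (1/0.055762)² = 17.9334² = 321.61 µm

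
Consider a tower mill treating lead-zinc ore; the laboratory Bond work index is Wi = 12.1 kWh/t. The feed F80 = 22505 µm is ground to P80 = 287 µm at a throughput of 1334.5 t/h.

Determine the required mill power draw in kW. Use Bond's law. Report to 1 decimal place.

P = 8455.2 kW

Bond: W = 10·Wi·(1/√P80 − 1/√F80)
W = 10·12.1·(1/√287 − 1/√22505) = 10·12.1·(0.052362) = 6.3358 kWh/t
Power = W × throughput = 6.3358 kWh/t × 1334.5 t/h = 8455.2 kW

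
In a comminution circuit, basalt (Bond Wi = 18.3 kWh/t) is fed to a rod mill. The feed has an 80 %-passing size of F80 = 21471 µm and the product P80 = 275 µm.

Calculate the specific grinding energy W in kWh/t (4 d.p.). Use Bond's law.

W = 9.7864 kWh/t

Bond: W = 10·Wi·(1/√P80 − 1/√F80)
1/√275 = 0.060302;  1/√21471 = 0.006825
W = 10·18.3·(0.060302 − 0.006825) = 9.7864 kWh/t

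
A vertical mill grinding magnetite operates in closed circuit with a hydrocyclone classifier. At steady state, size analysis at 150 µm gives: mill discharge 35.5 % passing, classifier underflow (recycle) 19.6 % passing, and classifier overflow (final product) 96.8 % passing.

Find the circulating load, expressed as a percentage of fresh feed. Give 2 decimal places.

CL = 385.53 %

Mass balance on the −150 µm fraction:
Fd + Rd = Ru + Fo ⇒ R/F = (o−d)/(d−u)
r = (96.8 − 35.5)/(35.5 − 19.6) = 61.3/15.9 = 3.8553
CL = 100·r = 385.53 %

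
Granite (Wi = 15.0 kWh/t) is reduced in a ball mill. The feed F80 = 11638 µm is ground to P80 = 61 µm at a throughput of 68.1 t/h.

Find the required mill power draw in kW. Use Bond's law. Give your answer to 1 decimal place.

Bond: W = 10·Wi·(1/√P80 − 1/√F80)
W = 10·15.0·(1/√61 − 1/√11638) = 10·15.0·(0.118767) = 17.8151 kWh/t
Mill draw = 17.8151 × 68.1 = 1213.2 kW

P = 1213.2 kW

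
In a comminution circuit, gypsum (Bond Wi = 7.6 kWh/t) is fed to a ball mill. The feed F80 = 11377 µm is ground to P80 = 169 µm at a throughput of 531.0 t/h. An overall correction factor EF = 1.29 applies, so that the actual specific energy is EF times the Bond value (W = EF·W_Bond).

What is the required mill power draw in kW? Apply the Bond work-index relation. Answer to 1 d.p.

P = 3516.5 kW

W = 10·Wi·[P80^(−½) − F80^(−½)]
W = 10·7.6·(1/√169 − 1/√11377) = 10·7.6·(0.067548) = 5.1336 kWh/t
With EF = 1.29: W = 5.1336·1.29 = 6.6224 kWh/t
P_mill = W·ṁ = 6.6224·531.0 = 3516.5 kW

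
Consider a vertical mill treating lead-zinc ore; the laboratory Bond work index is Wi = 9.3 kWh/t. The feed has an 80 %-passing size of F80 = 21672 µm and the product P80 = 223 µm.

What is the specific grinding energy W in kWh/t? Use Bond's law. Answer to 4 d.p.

W = 10 Wi / √P80 − 10 Wi / √F80
1/√223 = 0.066965;  1/√21672 = 0.006793
W = 10·9.3·(0.066965 − 0.006793) = 5.5960 kWh/t

W = 5.5960 kWh/t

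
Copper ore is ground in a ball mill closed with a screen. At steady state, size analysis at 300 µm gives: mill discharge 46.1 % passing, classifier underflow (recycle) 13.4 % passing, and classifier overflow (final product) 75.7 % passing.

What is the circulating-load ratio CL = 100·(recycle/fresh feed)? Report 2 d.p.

Mass balance on the −300 µm fraction:
(1+r)d = ru + o → r = (o−d)/(d−u)
r = (75.7 − 46.1)/(46.1 − 13.4) = 29.6/32.7 = 0.9052
CL = 100·r = 90.52 %

CL = 90.52 %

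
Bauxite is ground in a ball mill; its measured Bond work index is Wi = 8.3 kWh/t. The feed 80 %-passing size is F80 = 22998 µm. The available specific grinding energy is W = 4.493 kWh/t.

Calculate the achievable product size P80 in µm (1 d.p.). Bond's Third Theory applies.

W = 10 Wi / √P80 − 10 Wi / √F80
P80^(−½) = W/(10 Wi) + F80^(−½)
  = 4.4930/(10·8.3) + 1/√22998 = 0.054133 + 0.006594 = 0.060727
P80 = (1/0.060727)² = 16.4672² = 271.17 µm

P80 = 271.2 µm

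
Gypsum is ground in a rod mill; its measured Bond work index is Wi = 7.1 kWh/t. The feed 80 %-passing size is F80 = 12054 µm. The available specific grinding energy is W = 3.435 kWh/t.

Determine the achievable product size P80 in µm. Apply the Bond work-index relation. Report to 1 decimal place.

W = 10 Wi / √P80 − 10 Wi / √F80
1/√P80 = 1/√F80 + W/(10·Wi)
  = 3.4350/(10·7.1) + 1/√12054 = 0.048380 + 0.009108 = 0.057489
P80 = (1/0.057489)² = 17.3948² = 302.58 µm

P80 = 302.6 µm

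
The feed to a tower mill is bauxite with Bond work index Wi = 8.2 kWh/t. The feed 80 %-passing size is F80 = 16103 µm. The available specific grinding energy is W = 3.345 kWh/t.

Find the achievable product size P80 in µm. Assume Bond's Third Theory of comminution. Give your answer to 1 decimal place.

W = 10 Wi / √P80 − 10 Wi / √F80
1/√P80 = 1/√F80 + W/(10·Wi)
  = 3.3450/(10·8.2) + 1/√16103 = 0.040793 + 0.007880 = 0.048673
P80 = (1/0.048673)² = 20.5452² = 422.11 µm

P80 = 422.1 µm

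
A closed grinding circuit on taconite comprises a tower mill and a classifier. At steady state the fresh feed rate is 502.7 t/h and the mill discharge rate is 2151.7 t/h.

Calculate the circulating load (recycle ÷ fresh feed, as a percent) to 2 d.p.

CL = 328.03 %

Mill node: discharge = fresh + recycle.
R = M − F = 2151.7 − 502.7 = 1649.0 t/h
CL = 100·R/F = 100·1649.0/502.7 = 328.03 %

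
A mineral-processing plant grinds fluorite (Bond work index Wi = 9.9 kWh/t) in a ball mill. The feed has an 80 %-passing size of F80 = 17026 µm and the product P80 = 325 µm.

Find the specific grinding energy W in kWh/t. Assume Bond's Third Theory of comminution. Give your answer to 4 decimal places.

W = 4.7328 kWh/t

Bond:  W = 10 Wi (1/√P − 1/√F)
1/√325 = 0.055470;  1/√17026 = 0.007664
W = 10·9.9·(0.055470 − 0.007664) = 4.7328 kWh/t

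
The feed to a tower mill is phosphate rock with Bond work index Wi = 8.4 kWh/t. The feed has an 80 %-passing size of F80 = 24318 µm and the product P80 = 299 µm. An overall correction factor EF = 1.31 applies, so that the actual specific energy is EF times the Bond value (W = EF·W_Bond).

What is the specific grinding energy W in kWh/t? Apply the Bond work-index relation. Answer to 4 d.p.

W = 5.6581 kWh/t

W = 10·Wi·(P80^(-½) − F80^(-½))
1/√299 = 0.057831;  1/√24318 = 0.006413
W = 10·8.4·(0.057831 − 0.006413) = 4.3192 kWh/t
With EF = 1.31: W = 4.3192·1.31 = 5.6581 kWh/t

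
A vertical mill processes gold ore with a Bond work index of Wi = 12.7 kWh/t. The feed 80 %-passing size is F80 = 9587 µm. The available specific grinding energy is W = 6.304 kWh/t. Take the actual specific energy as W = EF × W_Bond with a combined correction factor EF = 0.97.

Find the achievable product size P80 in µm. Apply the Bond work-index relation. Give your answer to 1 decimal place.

P80 = 265.4 µm

W_Bond = 10·Wi·(1/√P₈₀ − 1/√F₈₀)
W_Bond = W / EF = 6.304 / 0.97 = 6.4990 kWh/t
1/√P80 = 1/√F80 + W_Bond/(10·Wi)
  = 6.4990/(10·12.7) + 1/√9587 = 0.051173 + 0.010213 = 0.061386
P80 = (1/0.061386)² = 16.2903² = 265.37 µm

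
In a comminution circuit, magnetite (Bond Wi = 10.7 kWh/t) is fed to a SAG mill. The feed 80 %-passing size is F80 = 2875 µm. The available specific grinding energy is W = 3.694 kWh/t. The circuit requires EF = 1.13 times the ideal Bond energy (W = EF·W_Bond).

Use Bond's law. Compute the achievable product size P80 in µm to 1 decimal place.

P80 = 413.1 µm

W = 10·Wi·(P80^(-½) − F80^(-½))
W_Bond = W / EF = 3.694 / 1.13 = 3.2690 kWh/t
⇒ 1/√P80 = W_Bond/(10 Wi) + 1/√F80
  = 3.2690/(10·10.7) + 1/√2875 = 0.030552 + 0.018650 = 0.049202
P80 = (1/0.049202)² = 20.3245² = 413.08 µm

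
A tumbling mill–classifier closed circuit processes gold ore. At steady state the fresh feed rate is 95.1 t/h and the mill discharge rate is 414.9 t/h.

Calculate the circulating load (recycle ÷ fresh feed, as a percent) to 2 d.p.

Mill node: discharge = fresh + recycle.
R = M − F = 414.9 − 95.1 = 319.8 t/h
CL = 100·R/F = 100·319.8/95.1 = 336.28 %

CL = 336.28 %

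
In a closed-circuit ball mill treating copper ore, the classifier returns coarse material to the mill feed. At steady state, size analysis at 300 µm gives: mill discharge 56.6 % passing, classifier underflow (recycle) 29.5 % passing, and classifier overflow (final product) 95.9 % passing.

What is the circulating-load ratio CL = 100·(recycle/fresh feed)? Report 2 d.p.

Mass balance on the −300 µm fraction:
(1+r)d = ru + o → r = (o−d)/(d−u)
r = (95.9 − 56.6)/(56.6 − 29.5) = 39.3/27.1 = 1.4502
CL = 100·r = 145.02 %

CL = 145.02 %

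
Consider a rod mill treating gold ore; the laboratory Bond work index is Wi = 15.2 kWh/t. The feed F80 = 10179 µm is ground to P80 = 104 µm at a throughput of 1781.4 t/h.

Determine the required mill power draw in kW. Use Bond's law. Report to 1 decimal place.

P = 23867.6 kW

W = 10·Wi·[P80^(−½) − F80^(−½)]
W = 10·15.2·(1/√104 − 1/√10179) = 10·15.2·(0.088146) = 13.3983 kWh/t
P_mill = W·ṁ = 13.3983·1781.4 = 23867.6 kW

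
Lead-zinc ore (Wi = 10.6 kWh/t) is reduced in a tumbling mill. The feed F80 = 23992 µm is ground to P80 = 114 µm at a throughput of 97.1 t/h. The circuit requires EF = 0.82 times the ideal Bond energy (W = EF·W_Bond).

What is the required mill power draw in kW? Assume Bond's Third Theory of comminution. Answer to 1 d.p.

W_Bond = 10·Wi·(1/√P₈₀ − 1/√F₈₀)
W = 10·10.6·(1/√114 − 1/√23992) = 10·10.6·(0.087203) = 9.2435 kWh/t
Apply correction: 9.2435 × 0.82 = 7.5796 kWh/t
Power = W × throughput = 7.5796 kWh/t × 97.1 t/h = 736.0 kW

P = 736.0 kW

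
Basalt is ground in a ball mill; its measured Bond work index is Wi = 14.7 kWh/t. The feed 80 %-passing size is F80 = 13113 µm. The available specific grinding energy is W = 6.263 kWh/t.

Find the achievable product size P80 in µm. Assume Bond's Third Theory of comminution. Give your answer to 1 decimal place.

P80 = 379.4 µm

W = 10·Wi·(P80^(-½) − F80^(-½))
1/√P80 = 1/√F80 + W/(10·Wi)
  = 6.2630/(10·14.7) + 1/√13113 = 0.042605 + 0.008733 = 0.051338
P80 = (1/0.051338)² = 19.4787² = 379.42 µm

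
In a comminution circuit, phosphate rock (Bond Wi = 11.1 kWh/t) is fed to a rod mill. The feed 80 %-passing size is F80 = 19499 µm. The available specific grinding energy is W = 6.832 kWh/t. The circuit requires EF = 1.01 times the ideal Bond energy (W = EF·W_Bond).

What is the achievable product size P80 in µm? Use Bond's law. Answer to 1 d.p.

W_Bond = 10·Wi·(1/√P₈₀ − 1/√F₈₀)
W_Bond = W / EF = 6.832 / 1.01 = 6.7644 kWh/t
1/√P80 = 1/√F80 + W_Bond/(10·Wi)
  = 6.7644/(10·11.1) + 1/√19499 = 0.060940 + 0.007161 = 0.068101
P80 = (1/0.068101)² = 14.6840² = 215.62 µm

P80 = 215.6 µm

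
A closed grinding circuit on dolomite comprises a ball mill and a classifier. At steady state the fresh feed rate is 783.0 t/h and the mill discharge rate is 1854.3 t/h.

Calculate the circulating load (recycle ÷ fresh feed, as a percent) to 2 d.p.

CL = 136.82 %

Steady state: M = F + R.
R = M − F = 1854.3 − 783.0 = 1071.3 t/h
CL = 100·R/F = 100·1071.3/783.0 = 136.82 %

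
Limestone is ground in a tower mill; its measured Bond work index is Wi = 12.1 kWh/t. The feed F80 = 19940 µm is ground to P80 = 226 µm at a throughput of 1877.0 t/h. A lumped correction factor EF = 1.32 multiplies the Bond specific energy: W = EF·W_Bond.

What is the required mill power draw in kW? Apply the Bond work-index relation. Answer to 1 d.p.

Bond:  W = 10 Wi (1/√P − 1/√F)
W = 10·12.1·(1/√226 − 1/√19940) = 10·12.1·(0.059437) = 7.1919 kWh/t
W_actual = 1.32 × 7.1919 = 9.4933 kWh/t
P_mill = W·ṁ = 9.4933·1877.0 = 17819.0 kW

P = 17819.0 kW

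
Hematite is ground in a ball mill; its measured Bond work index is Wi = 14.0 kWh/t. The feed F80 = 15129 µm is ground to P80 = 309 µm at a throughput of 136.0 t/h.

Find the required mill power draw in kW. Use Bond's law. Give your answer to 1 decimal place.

P = 928.4 kW

W_Bond = 10·Wi·(1/√P₈₀ − 1/√F₈₀)
W = 10·14.0·(1/√309 − 1/√15129) = 10·14.0·(0.048758) = 6.8261 kWh/t
P_mill = W·ṁ = 6.8261·136.0 = 928.4 kW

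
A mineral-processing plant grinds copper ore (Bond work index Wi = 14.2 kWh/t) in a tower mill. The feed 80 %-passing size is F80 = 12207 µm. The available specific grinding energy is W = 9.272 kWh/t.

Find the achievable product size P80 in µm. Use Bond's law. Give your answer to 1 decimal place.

P80 = 180.9 µm

W = 10·Wi·(P80^(-½) − F80^(-½))
P80^-0.5 = F80^-0.5 + W/(10 Wi)
  = 9.2720/(10·14.2) + 1/√12207 = 0.065296 + 0.009051 = 0.074347
P80 = (1/0.074347)² = 13.4505² = 180.92 µm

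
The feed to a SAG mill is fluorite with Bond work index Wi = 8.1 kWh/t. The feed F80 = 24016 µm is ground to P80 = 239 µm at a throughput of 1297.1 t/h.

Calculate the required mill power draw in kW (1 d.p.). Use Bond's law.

P = 6118.1 kW

Bond: W = 10·Wi·(1/√P80 − 1/√F80)
W = 10·8.1·(1/√239 − 1/√24016) = 10·8.1·(0.058232) = 4.7168 kWh/t
Power = W × throughput = 4.7168 kWh/t × 1297.1 t/h = 6118.1 kW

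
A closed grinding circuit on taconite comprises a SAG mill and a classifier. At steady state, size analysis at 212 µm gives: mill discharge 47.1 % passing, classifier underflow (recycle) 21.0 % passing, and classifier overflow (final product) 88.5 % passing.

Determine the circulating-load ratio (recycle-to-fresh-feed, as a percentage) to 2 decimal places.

Mass balance on the −212 µm fraction:
d + r·d = r·u + o → r(d−u) = o−d
r = (88.5 − 47.1)/(47.1 − 21.0) = 41.4/26.1 = 1.5862
CL = 100·r = 158.62 %

CL = 158.62 %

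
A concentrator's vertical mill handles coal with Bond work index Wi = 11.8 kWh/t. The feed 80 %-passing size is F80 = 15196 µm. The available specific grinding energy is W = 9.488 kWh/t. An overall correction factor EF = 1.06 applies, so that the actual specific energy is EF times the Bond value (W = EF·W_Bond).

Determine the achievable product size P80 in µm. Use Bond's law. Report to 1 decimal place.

P80 = 141.8 µm

Bond: W = 10·Wi·(1/√P80 − 1/√F80)
W_Bond = W / EF = 9.488 / 1.06 = 8.9509 kWh/t
⇒ 1/√P80 = W_Bond/(10·Wi) + 1/√F80
  = 8.9509/(10·11.8) + 1/√15196 = 0.075855 + 0.008112 = 0.083968
P80 = (1/0.083968)² = 11.9094² = 141.83 µm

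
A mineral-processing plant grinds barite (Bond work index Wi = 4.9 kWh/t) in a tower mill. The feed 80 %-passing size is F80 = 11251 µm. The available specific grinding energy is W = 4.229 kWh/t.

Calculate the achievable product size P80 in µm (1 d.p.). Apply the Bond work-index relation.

W = 10·Wi·(P80^(-½) − F80^(-½))
⇒ 1/√P80 = W/(10·Wi) + 1/√F80
  = 4.2290/(10·4.9) + 1/√11251 = 0.086306 + 0.009428 = 0.095734
P80 = (1/0.095734)² = 10.4456² = 109.11 µm

P80 = 109.1 µm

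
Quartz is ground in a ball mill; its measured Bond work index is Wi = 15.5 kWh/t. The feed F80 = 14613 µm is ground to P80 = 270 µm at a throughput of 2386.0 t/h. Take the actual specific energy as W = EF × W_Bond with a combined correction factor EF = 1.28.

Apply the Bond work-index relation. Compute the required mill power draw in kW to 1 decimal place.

Bond: W = 10·Wi·(1/√P80 − 1/√F80)
W = 10·15.5·(1/√270 − 1/√14613) = 10·15.5·(0.052586) = 8.1508 kWh/t
Corrected W = EF·W_Bond = 1.28·8.1508 = 10.4330 kWh/t
P_mill = W·ṁ = 10.4330·2386.0 = 24893.1 kW

P = 24893.1 kW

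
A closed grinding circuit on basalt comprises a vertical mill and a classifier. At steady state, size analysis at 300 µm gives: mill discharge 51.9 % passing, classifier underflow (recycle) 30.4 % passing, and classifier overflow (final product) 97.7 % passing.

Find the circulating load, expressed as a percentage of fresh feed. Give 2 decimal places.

Classifier node, passing 300 µm:
(1+r)·d = r·u + o ⇒ r = (o−d)/(d−u)
r = (97.7 − 51.9)/(51.9 − 30.4) = 45.8/21.5 = 2.1302
CL = 100·r = 213.02 %

CL = 213.02 %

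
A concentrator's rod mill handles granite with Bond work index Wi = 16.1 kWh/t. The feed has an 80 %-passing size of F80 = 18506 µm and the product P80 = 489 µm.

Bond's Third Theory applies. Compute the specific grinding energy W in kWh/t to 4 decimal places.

W = 10 Wi (P80^-0.5 − F80^-0.5)
1/√489 = 0.045222;  1/√18506 = 0.007351
W = 10·16.1·(0.045222 − 0.007351) = 6.0972 kWh/t

W = 6.0972 kWh/t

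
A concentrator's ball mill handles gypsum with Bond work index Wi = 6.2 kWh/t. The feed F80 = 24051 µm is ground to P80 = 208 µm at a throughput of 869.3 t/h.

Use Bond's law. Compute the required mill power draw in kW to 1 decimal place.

W = 10·Wi·(P80^(-½) − F80^(-½))
W = 10·6.2·(1/√208 − 1/√24051) = 10·6.2·(0.062889) = 3.8991 kWh/t
Mill draw = 3.8991 × 869.3 = 3389.5 kW

P = 3389.5 kW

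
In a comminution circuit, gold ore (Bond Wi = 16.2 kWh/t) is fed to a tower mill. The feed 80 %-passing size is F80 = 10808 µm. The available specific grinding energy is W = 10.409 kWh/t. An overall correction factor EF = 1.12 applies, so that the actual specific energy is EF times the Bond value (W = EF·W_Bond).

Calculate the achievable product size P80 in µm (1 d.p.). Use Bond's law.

W = 10 Wi (1/√P80 − 1/√F80)  [Bond]
W_Bond = W / EF = 10.409 / 1.12 = 9.2937 kWh/t
⇒ 1/√P80 = W_Bond/(10·Wi) + 1/√F80
  = 9.2937/(10·16.2) + 1/√10808 = 0.057369 + 0.009619 = 0.066988
P80 = (1/0.066988)² = 14.9281² = 222.85 µm

P80 = 222.8 µm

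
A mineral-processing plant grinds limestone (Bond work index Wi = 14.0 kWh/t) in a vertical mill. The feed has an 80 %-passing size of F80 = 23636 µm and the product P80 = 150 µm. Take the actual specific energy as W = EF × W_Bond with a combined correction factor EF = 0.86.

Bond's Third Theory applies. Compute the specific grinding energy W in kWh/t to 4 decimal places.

W = 9.0475 kWh/t

W = 10 Wi / √P80 − 10 Wi / √F80
1/√150 = 0.081650;  1/√23636 = 0.006504
W = 10·14.0·(0.081650 − 0.006504) = 10.5203 kWh/t
Apply correction: 10.5203 × 0.86 = 9.0475 kWh/t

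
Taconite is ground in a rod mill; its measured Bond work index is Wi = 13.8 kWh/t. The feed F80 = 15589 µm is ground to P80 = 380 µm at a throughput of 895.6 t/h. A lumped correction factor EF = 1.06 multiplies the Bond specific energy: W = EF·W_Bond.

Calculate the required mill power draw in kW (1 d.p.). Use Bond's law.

W = 10 Wi (1/√P80 − 1/√F80)  [Bond]
W = 10·13.8·(1/√380 − 1/√15589) = 10·13.8·(0.043290) = 5.9740 kWh/t
Corrected W = EF·W_Bond = 1.06·5.9740 = 6.3324 kWh/t
P = W·T = 6.3324·895.6 = 5671.3 kW

P = 5671.3 kW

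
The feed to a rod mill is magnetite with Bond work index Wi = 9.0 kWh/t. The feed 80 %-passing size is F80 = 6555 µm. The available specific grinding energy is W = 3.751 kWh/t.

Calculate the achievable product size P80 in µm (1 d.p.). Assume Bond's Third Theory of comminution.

W = 10·Wi·[P80^(−½) − F80^(−½)]
P80^-0.5 = F80^-0.5 + W/(10 Wi)
  = 3.7510/(10·9.0) + 1/√6555 = 0.041678 + 0.012351 = 0.054029
P80 = (1/0.054029)² = 18.5085² = 342.57 µm

P80 = 342.6 µm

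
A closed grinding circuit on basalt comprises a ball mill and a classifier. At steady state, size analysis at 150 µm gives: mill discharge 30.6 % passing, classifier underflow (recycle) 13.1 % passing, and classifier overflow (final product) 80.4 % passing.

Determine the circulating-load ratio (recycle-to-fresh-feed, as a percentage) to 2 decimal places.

CL = 284.57 %

Classifier node, passing 150 µm:
d + r·d = r·u + o → r(d−u) = o−d
r = (80.4 − 30.6)/(30.6 − 13.1) = 49.8/17.5 = 2.8457
CL = 100·r = 284.57 %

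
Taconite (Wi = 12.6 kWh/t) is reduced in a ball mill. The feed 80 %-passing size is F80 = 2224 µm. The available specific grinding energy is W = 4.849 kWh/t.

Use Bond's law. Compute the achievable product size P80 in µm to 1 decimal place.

Bond:  W = 10 Wi (1/√P − 1/√F)
⇒ 1/√P80 = W/(10·Wi) + 1/√F80
  = 4.8490/(10·12.6) + 1/√2224 = 0.038484 + 0.021205 = 0.059689
P80 = (1/0.059689)² = 16.7535² = 280.68 µm

P80 = 280.7 µm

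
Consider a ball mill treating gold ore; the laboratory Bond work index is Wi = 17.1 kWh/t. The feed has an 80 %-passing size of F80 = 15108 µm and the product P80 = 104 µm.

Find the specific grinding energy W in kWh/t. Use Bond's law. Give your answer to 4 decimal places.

W_Bond = 10·Wi·(1/√P₈₀ − 1/√F₈₀)
1/√104 = 0.098058;  1/√15108 = 0.008136
W = 10·17.1·(0.098058 − 0.008136) = 15.3767 kWh/t

W = 15.3767 kWh/t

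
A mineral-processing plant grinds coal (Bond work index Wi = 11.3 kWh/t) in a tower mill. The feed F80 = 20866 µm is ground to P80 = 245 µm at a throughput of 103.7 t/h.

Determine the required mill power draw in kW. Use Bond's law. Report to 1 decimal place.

P = 667.5 kW

W = 10 Wi (1/√P80 − 1/√F80)  [Bond]
W = 10·11.3·(1/√245 − 1/√20866) = 10·11.3·(0.056965) = 6.4370 kWh/t
P = W·T = 6.4370·103.7 = 667.5 kW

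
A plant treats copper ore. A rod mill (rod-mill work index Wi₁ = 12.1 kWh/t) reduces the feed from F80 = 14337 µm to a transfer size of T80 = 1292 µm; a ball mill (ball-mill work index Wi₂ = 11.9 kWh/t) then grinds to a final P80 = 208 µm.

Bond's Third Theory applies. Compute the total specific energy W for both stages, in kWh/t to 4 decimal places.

W = 7.2963 kWh/t

Bond:  W = 10 Wi (1/√P − 1/√F)
Stage 1 (14337→1292 µm, Wi₁=12.1): W₁ = 10·12.1·(0.027821 − 0.008352) = 2.3558 kWh/t
Stage 2 (1292→208 µm, Wi₂=11.9): W₂ = 10·11.9·(0.069338 − 0.027821) = 4.9405 kWh/t
W = W₁ + W₂ = 2.3558 + 4.9405 = 7.2963 kWh/t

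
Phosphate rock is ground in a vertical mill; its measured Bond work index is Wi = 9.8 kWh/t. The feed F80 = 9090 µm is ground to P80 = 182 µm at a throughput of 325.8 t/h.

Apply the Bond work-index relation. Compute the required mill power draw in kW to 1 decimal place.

P = 2031.8 kW

W_Bond = 10·Wi·(1/√P₈₀ − 1/√F₈₀)
W = 10·9.8·(1/√182 − 1/√9090) = 10·9.8·(0.063636) = 6.2364 kWh/t
P = W·T = 6.2364·325.8 = 2031.8 kW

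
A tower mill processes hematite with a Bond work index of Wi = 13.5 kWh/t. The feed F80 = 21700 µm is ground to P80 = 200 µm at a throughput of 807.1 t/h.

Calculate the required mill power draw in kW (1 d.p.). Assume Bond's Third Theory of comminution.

P = 6964.9 kW

W = 10 Wi (1/√P80 − 1/√F80)  [Bond]
W = 10·13.5·(1/√200 − 1/√21700) = 10·13.5·(0.063922) = 8.6295 kWh/t
P = W·T = 8.6295·807.1 = 6964.9 kW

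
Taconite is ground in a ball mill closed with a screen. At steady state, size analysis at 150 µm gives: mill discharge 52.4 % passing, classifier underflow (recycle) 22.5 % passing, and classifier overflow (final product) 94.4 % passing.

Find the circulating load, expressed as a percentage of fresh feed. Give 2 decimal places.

Classifier node, passing 150 µm:
r = (o − d)/(d − u)
r = (94.4 − 52.4)/(52.4 − 22.5) = 42.0/29.9 = 1.4047
CL = 100·r = 140.47 %

CL = 140.47 %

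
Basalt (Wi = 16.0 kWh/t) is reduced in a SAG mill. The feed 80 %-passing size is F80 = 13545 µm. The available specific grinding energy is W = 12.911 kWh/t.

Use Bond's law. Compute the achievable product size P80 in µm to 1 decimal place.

P80 = 125.4 µm

W_Bond = 10·Wi·(1/√P₈₀ − 1/√F₈₀)
⇒ 1/√P80 = W/(10·Wi) + 1/√F80
  = 12.9110/(10·16.0) + 1/√13545 = 0.080694 + 0.008592 = 0.089286
P80 = (1/0.089286)² = 11.2000² = 125.44 µm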